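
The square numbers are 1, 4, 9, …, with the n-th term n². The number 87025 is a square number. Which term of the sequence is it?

We need n² = 87025, so n = √87025 = 295.

295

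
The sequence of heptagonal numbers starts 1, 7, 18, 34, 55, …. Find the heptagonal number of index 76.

The 76th heptagonal number is n(5n−3)/2 with n = 76.
76·(5·76 − 3)/2 = 76·377/2 = 14326.

14326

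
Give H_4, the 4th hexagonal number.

The 4th hexagonal number is n(2n−1) with n = 4.
4·(2·4 − 1) = 4·7 = 28.

28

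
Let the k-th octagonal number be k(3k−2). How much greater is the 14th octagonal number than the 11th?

14·(3·14 − 2) = 560 and 11·(3·11 − 2) = 341.
Difference: 560 − 341 = 219.

219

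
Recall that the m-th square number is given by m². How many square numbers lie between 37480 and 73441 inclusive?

The n-th square number is n².
Smallest index with value ≥ 37480: n = 194 (giving 37636).
Largest index with value ≤ 73441: n = 271 (giving 73441).
Indices 194 through 271: 78 terms.

78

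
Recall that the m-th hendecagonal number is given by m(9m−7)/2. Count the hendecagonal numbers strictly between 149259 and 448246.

133

The n-th hendecagonal number is n(9n−7)/2.
Smallest index with value > 149259: n = 183 (giving 150060).
Largest index with value < 448246: n = 315 (giving 445410).
Indices 183 through 315: 133 terms.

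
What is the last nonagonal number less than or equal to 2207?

Solve n(7n−5)/2 ≤ 2207 for integer n.
n = 25 gives 2125 ≤ 2207, while n = 26 gives 2301 > 2207; so the answer is 2125.

2125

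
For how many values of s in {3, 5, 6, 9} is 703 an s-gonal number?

s = 3: P(3, 37) = 703. ✓
s = 5: P(5, 21) = 651 and P(5, 22) = 715; 703 is not s-gonal.
s = 6: P(6, 19) = 703. ✓
s = 9: P(9, 14) = 651 and P(9, 15) = 750; 703 is not s-gonal.
Hits: s ∈ {3, 6} → 2.

2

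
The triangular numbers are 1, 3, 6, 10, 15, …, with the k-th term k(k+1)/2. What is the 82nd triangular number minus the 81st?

Consecutive triangular numbers differ by n: T_{82} − T_{81} = 82.

82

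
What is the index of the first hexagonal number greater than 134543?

Solve n(2n−1) > 134543 for integer n.
The largest n with value ≤ 134543 is 259 (since 133903 ≤ 134543 < 134940), so the first above is n = 260, value 134940.

260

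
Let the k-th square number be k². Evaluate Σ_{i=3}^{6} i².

Σ_{i=3}^{6} i² = 91 − 5 = 86.

86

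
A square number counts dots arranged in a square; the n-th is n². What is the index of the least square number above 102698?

321

Solve n² > 102698 for integer n.
The largest n with value ≤ 102698 is 320 (since 102400 ≤ 102698 < 103041), so the first above is n = 321, value 103041.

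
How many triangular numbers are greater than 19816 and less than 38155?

77

The n-th triangular number is n(n+1)/2.
Smallest index with value > 19816: n = 199 (giving 19900).
Largest index with value < 38155: n = 275 (giving 37950).
Indices 199 through 275: 77 terms.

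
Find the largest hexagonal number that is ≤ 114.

Solve n(2n−1) ≤ 114 for integer n.
n = 7 gives 91 ≤ 114, while n = 8 gives 120 > 114; so the answer is 91.

91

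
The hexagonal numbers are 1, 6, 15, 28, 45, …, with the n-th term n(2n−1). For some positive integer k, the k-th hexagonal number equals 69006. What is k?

Set n(2n−1) = 69006, giving 2n² − n − 69006 = 0.
The discriminant is 1 + 8·69006 = 552049, and √552049 = 743.
So n = (1 + 743) / 4 = 744/4 = 186.

186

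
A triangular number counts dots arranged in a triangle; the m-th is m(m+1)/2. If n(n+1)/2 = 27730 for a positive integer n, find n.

235

Set n(n+1)/2 = 27730, giving n² + n − 55460 = 0.
The discriminant is 1 + 8·27730 = 221841, and √221841 = 471.
So n = (-1 + 471) / 2 = 470/2 = 235.
Check: 235·236/2 = 27730. ✓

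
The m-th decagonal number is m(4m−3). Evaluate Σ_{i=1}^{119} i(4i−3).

Σ i(4i−3) = 4Σi² − 3Σi over i = 1..119.
Σi = 7140 and Σi² = 568820.
4·568820 − 3·7140 = 2253860.

2253860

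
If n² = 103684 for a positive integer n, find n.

322

We need n² = 103684, so n = √103684 = 322.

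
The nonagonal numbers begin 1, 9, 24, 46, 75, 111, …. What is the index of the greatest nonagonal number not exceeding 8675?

50

Solve n(7n−5)/2 ≤ 8675 for integer n.
n = 50 gives 8625 ≤ 8675, while n = 51 gives 8976 > 8675; so the answer is index 50.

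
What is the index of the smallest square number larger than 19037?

138

Solve n² > 19037 for integer n.
The largest n with value ≤ 19037 is 137 (since 18769 ≤ 19037 < 19044), so the first above is n = 138, value 19044.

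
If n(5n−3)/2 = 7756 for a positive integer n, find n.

56

Set n(5n−3)/2 = 7756, giving 5n² − 3n − 15512 = 0.
The discriminant is 9 + 40·7756 = 310249, and √310249 = 557.
So n = (3 + 557) / 10 = 560/10 = 56.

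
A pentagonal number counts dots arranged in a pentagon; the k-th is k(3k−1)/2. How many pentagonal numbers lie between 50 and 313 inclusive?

The n-th pentagonal number is n(3n−1)/2.
Smallest index with value ≥ 50: n = 6 (giving 51).
Largest index with value ≤ 313: n = 14 (giving 287).
Indices 6 through 14: 9 terms.

9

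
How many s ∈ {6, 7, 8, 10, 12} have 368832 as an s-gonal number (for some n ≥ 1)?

s = 6: P(6, 429) = 367653 and P(6, 430) = 369370; 368832 is not s-gonal.
s = 7: P(7, 384) = 368064 and P(7, 385) = 369985; 368832 is not s-gonal.
s = 8: P(8, 350) = 366800 and P(8, 351) = 368901; 368832 is not s-gonal.
s = 10: P(10, 304) = 368752 and P(10, 305) = 371185; 368832 is not s-gonal.
s = 12: P(12, 272) = 368832. ✓
Hits: s ∈ {12} → 1.

1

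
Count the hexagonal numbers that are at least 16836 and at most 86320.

The n-th hexagonal number is n(2n−1).
Smallest index with value ≥ 16836: n = 92 (giving 16836).
Largest index with value ≤ 86320: n = 208 (giving 86320).
Indices 92 through 208: 117 terms.

117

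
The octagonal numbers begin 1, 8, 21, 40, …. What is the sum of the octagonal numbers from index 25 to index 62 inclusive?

Σ i(3i−2) = 3Σi² − 2Σi over i = 25..62.
Σi = 1953 − 300 = 1653 and Σi² = 81375 − 4900 = 76475.
3·76475 − 2·1653 = 226119.

226119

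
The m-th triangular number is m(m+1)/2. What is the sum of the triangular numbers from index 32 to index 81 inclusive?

86425

Σ i(i+1)/2 = (Σi² + Σi) / 2 over i = 32..81.
Σi = 3321 − 496 = 2825 and Σi² = 180441 − 10416 = 170025.
(1·170025 + 1·2825) / 2 = 172850/2 = 86425.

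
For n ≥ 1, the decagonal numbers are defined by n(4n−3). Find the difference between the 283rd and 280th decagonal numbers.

283·(4·283 − 3) = 319507 and 280·(4·280 − 3) = 312760.
Difference: 319507 − 312760 = 6747.

6747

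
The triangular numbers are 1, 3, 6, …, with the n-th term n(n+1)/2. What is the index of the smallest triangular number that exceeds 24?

7

Solve n(n+1)/2 > 24 for integer n.
The largest n with value ≤ 24 is 6 (since 21 ≤ 24 < 28), so the first above is n = 7, value 28.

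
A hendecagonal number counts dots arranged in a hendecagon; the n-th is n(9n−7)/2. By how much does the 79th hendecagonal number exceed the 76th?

2082

79·(9·79 − 7)/2 = 27808 and 76·(9·76 − 7)/2 = 25726.
Difference: 27808 − 25726 = 2082.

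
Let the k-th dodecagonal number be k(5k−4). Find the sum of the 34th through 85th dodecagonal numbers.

Σ i(5i−4) = 5Σi² − 4Σi over i = 34..85.
Σi = 3655 − 561 = 3094 and Σi² = 208335 − 12529 = 195806.
5·195806 − 4·3094 = 966654.

966654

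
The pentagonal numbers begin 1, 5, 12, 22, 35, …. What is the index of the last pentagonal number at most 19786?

115

Solve n(3n−1)/2 ≤ 19786 for integer n.
n = 115 gives 19780 ≤ 19786, while n = 116 gives 20126 > 19786; so the answer is index 115.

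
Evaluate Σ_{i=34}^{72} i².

Σ_{i=34}^{72} i² = 127020 − 12529 = 114491.

114491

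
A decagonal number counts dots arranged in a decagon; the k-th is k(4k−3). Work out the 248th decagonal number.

245272

The 248th decagonal number is n(4n−3) with n = 248.
248·(4·248 − 3) = 248·989 = 245272.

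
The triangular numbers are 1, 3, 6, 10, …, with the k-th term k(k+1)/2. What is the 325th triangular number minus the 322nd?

972

325·326/2 = 52975 and 322·323/2 = 52003.
Difference: 52975 − 52003 = 972.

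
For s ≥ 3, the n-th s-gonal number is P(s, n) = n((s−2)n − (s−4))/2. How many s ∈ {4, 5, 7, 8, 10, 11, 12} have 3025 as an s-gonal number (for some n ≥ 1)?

s = 4: P(4, 55) = 3025. ✓
s = 5: P(5, 45) = 3015 and P(5, 46) = 3151; 3025 is not s-gonal.
s = 7: P(7, 35) = 3010 and P(7, 36) = 3186; 3025 is not s-gonal.
s = 8: P(8, 32) = 3008 and P(8, 33) = 3201; 3025 is not s-gonal.
s = 10: P(10, 27) = 2835 and P(10, 28) = 3052; 3025 is not s-gonal.
s = 11: P(11, 26) = 2951 and P(11, 27) = 3186; 3025 is not s-gonal.
s = 12: P(12, 25) = 3025. ✓
Hits: s ∈ {4, 12} → 2.

2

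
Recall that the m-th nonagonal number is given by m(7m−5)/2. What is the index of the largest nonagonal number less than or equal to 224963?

253

Solve n(7n−5)/2 ≤ 224963 for integer n.
n = 253 gives 223399 ≤ 224963, while n = 254 gives 225171 > 224963; so the answer is index 253.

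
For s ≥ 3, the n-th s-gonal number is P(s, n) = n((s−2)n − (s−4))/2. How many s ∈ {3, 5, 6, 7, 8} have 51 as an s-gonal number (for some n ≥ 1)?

s = 3: P(3, 9) = 45 and P(3, 10) = 55; 51 is not s-gonal.
s = 5: P(5, 6) = 51. ✓
s = 6: P(6, 5) = 45 and P(6, 6) = 66; 51 is not s-gonal.
s = 7: P(7, 4) = 34 and P(7, 5) = 55; 51 is not s-gonal.
s = 8: P(8, 4) = 40 and P(8, 5) = 65; 51 is not s-gonal.
Hits: s ∈ {5} → 1.

1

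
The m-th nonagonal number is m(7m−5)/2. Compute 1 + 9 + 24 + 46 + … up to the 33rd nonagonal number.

42449

Σ i(7i−5)/2 = (7Σi² − 5Σi) / 2 over i = 1..33.
Σi = 561 and Σi² = 12529.
(7·12529 − 5·561) / 2 = 84898/2 = 42449.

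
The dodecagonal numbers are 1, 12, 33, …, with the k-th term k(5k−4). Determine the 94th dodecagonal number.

94·(5·94 − 4) = 94·466 = 43804.

43804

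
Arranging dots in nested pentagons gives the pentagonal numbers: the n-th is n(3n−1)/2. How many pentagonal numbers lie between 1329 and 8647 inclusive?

The n-th pentagonal number is n(3n−1)/2.
Smallest index with value ≥ 1329: n = 30 (giving 1335).
Largest index with value ≤ 8647: n = 76 (giving 8626).
Indices 30 through 76: 47 terms.

47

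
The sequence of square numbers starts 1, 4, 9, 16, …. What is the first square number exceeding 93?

Solve n² > 93 for integer n.
The largest n with value ≤ 93 is 9 (since 81 ≤ 93 < 100), so the first above is n = 10, value 100.

100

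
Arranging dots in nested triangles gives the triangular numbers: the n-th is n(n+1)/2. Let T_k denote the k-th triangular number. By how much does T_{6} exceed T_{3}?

6·7/2 = 21 and 3·4/2 = 6.
Difference: 21 − 6 = 15.

15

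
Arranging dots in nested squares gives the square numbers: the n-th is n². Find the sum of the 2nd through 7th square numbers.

Σ_{i=2}^{7} i² = 140 − 1 = 139.

139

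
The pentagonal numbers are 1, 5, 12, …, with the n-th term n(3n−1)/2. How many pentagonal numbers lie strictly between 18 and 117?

The n-th pentagonal number is n(3n−1)/2.
Smallest index with value > 18: n = 4 (giving 22).
Largest index with value < 117: n = 8 (giving 92).
Indices 4 through 8: 5 terms.

5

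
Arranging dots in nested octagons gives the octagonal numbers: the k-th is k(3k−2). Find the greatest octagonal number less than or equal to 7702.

Solve n(3n−2) ≤ 7702 for integer n.
n = 51 gives 7701 ≤ 7702, while n = 52 gives 8008 > 7702; so the answer is 7701.

7701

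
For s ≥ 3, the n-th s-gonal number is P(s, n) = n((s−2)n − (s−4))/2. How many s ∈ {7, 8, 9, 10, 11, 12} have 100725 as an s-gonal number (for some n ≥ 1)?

s = 7: P(7, 201) = 100701 and P(7, 202) = 101707; 100725 is not s-gonal.
s = 8: P(8, 183) = 100101 and P(8, 184) = 101200; 100725 is not s-gonal.
s = 9: P(9, 170) = 100725. ✓
s = 10: P(10, 159) = 100647 and P(10, 160) = 101920; 100725 is not s-gonal.
s = 11: P(11, 150) = 100725. ✓
s = 12: P(12, 142) = 100252 and P(12, 143) = 101673; 100725 is not s-gonal.
Hits: s ∈ {9, 11} → 2.

2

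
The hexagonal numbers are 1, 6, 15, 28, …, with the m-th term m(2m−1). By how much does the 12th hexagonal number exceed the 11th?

45

Consecutive hexagonal numbers differ by 4n − 3: here 4·12 − 3 = 45.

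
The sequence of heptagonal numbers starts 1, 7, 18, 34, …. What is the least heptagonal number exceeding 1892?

1918

Solve n(5n−3)/2 > 1892 for integer n.
The largest n with value ≤ 1892 is 27 (since 1782 ≤ 1892 < 1918), so the first above is n = 28, value 1918.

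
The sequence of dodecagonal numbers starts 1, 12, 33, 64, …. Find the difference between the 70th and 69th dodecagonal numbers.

691

Consecutive dodecagonal numbers differ by 10n − 9: here 10·70 − 9 = 691.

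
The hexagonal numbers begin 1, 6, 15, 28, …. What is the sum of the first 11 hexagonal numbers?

Σ i(2i−1) = 2Σi² − Σi over i = 1..11.
Σi = 66 and Σi² = 506.
2·506 − 1·66 = 946.

946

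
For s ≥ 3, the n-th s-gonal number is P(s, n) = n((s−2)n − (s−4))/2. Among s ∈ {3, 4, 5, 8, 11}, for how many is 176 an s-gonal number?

s = 3: P(3, 18) = 171 and P(3, 19) = 190; 176 is not s-gonal.
s = 4: P(4, 13) = 169 and P(4, 14) = 196; 176 is not s-gonal.
s = 5: P(5, 11) = 176. ✓
s = 8: P(8, 8) = 176. ✓
s = 11: P(11, 6) = 141 and P(11, 7) = 196; 176 is not s-gonal.
Hits: s ∈ {5, 8} → 2.

2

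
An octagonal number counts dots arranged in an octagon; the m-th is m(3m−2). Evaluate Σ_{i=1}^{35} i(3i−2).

43470

Σ i(3i−2) = 3Σi² − 2Σi over i = 1..35.
Σi = 630 and Σi² = 14910.
3·14910 − 2·630 = 43470.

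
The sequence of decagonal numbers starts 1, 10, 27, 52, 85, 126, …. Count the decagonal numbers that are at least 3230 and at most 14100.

The n-th decagonal number is n(4n−3).
Smallest index with value ≥ 3230: n = 29 (giving 3277).
Largest index with value ≤ 14100: n = 59 (giving 13747).
Indices 29 through 59: 31 terms.

31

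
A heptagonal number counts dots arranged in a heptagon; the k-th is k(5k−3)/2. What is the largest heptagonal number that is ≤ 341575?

Solve n(5n−3)/2 ≤ 341575 for integer n.
n = 369 gives 339849 ≤ 341575, while n = 370 gives 341695 > 341575; so the answer is 339849.

339849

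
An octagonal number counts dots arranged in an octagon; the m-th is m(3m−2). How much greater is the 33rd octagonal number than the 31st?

380

33·(3·33 − 2) = 3201 and 31·(3·31 − 2) = 2821.
Difference: 3201 − 2821 = 380.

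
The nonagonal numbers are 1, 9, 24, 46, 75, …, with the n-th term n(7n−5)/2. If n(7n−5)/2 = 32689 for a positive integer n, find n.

Set n(7n−5)/2 = 32689, giving 7n² − 5n − 65378 = 0.
The discriminant is 25 + 56·32689 = 1830609, and √1830609 = 1353.
So n = (5 + 1353) / 14 = 1358/14 = 97.

97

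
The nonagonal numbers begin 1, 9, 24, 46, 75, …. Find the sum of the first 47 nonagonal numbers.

Σ i(7i−5)/2 = (7Σi² − 5Σi) / 2 over i = 1..47.
Σi = 1128 and Σi² = 35720.
(7·35720 − 5·1128) / 2 = 244400/2 = 122200.

122200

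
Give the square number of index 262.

262² = 68644.

68644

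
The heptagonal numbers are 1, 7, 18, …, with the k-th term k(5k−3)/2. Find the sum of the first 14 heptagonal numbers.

Σ i(5i−3)/2 = (5Σi² − 3Σi) / 2 over i = 1..14.
Σi = 105 and Σi² = 1015.
(5·1015 − 3·105) / 2 = 4760/2 = 2380.

2380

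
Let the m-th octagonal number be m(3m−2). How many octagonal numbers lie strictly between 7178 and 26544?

45

The n-th octagonal number is n(3n−2).
Smallest index with value > 7178: n = 50 (giving 7400).
Largest index with value < 26544: n = 94 (giving 26320).
Indices 50 through 94: 45 terms.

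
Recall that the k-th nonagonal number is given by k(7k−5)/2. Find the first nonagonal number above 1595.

Solve n(7n−5)/2 > 1595 for integer n.
The largest n with value ≤ 1595 is 21 (since 1491 ≤ 1595 < 1639), so the first above is n = 22, value 1639.

1639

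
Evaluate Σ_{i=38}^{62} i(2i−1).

126350

Σ i(2i−1) = 2Σi² − Σi over i = 38..62.
Σi = 1953 − 703 = 1250 and Σi² = 81375 − 17575 = 63800.
2·63800 − 1·1250 = 126350.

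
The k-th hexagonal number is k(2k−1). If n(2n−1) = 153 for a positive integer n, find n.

9

Set n(2n−1) = 153, giving 2n² − n − 153 = 0.
So n = (1 + 35) / 4 = 36/4 = 9.
Check: 9·(2·9 − 1) = 153. ✓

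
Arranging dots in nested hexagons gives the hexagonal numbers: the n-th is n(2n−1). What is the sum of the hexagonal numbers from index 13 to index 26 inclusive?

Σ i(2i−1) = 2Σi² − Σi over i = 13..26.
Σi = 351 − 78 = 273 and Σi² = 6201 − 650 = 5551.
2·5551 − 1·273 = 10829.

10829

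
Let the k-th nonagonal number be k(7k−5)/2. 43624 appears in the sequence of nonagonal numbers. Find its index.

112

Set n(7n−5)/2 = 43624, giving 7n² − 5n − 87248 = 0.
The discriminant is 25 + 56·43624 = 2442969, and √2442969 = 1563.
So n = (5 + 1563) / 14 = 1568/14 = 112.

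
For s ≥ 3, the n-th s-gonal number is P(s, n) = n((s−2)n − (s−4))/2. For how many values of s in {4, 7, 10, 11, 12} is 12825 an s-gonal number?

1

s = 4: P(4, 113) = 12769 and P(4, 114) = 12996; 12825 is not s-gonal.
s = 7: P(7, 71) = 12496 and P(7, 72) = 12852; 12825 is not s-gonal.
s = 10: P(10, 57) = 12825. ✓
s = 11: P(11, 53) = 12455 and P(11, 54) = 12933; 12825 is not s-gonal.
s = 12: P(12, 51) = 12801 and P(12, 52) = 13312; 12825 is not s-gonal.
Hits: s ∈ {10} → 1.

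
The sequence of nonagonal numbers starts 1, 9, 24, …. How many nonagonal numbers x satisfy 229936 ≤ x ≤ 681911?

The n-th nonagonal number is n(7n−5)/2.
Smallest index with value ≥ 229936: n = 257 (giving 230529).
Largest index with value ≤ 681911: n = 441 (giving 679581).
Indices 257 through 441: 185 terms.

185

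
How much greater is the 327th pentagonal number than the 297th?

28065

327·(3·327 − 1)/2 = 160230 and 297·(3·297 − 1)/2 = 132165.
Difference: 160230 − 132165 = 28065.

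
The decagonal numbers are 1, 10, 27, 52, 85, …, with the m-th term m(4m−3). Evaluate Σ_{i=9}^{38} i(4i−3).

Σ i(4i−3) = 4Σi² − 3Σi over i = 9..38.
Σi = 741 − 36 = 705 and Σi² = 19019 − 204 = 18815.
4·18815 − 3·705 = 73145.

73145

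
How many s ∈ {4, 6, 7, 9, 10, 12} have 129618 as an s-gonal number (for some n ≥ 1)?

s = 4: P(4, 360) = 129600 and P(4, 361) = 130321; 129618 is not s-gonal.
s = 6: P(6, 254) = 128778 and P(6, 255) = 129795; 129618 is not s-gonal.
s = 7: P(7, 228) = 129618. ✓
s = 9: P(9, 192) = 128544 and P(9, 193) = 129889; 129618 is not s-gonal.
s = 10: P(10, 180) = 129060 and P(10, 181) = 130501; 129618 is not s-gonal.
s = 12: P(12, 161) = 128961 and P(12, 162) = 130572; 129618 is not s-gonal.
Hits: s ∈ {7} → 1.

1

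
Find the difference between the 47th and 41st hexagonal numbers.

47·(2·47 − 1) = 4371 and 41·(2·41 − 1) = 3321.
Difference: 4371 − 3321 = 1050.

1050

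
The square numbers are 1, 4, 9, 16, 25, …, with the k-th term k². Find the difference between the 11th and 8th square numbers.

57

11² = 121 and 8² = 64.
Difference: 121 − 64 = 57.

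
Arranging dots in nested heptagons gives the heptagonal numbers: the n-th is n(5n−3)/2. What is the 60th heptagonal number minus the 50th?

60·(5·60 − 3)/2 = 8910 and 50·(5·50 − 3)/2 = 6175.
Difference: 8910 − 6175 = 2735.

2735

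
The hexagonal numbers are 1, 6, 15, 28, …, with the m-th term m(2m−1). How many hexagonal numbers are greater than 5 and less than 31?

3

The n-th hexagonal number is n(2n−1).
Smallest index with value > 5: n = 2 (giving 6).
Largest index with value < 31: n = 4 (giving 28).
Indices 2 through 4: 3 terms.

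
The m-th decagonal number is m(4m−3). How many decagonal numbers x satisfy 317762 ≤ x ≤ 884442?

The n-th decagonal number is n(4n−3).
Smallest index with value ≥ 317762: n = 283 (giving 319507).
Largest index with value ≤ 884442: n = 470 (giving 882190).
Indices 283 through 470: 188 terms.

188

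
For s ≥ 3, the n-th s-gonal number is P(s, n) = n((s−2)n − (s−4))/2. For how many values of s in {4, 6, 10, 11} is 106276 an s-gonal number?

s = 4: P(4, 326) = 106276. ✓
s = 6: P(6, 230) = 105570 and P(6, 231) = 106491; 106276 is not s-gonal.
s = 10: P(10, 163) = 105787 and P(10, 164) = 107092; 106276 is not s-gonal.
s = 11: P(11, 154) = 106183 and P(11, 155) = 107570; 106276 is not s-gonal.
Hits: s ∈ {4} → 1.

1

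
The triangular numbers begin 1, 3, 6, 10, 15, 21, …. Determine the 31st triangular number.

496

The 31st triangular number is n(n+1)/2 with n = 31.
31·32/2 = 992/2 = 496.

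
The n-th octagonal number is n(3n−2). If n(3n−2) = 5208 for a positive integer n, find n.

Set n(3n−2) = 5208, giving 3n² − 2n − 5208 = 0.
The discriminant is 4 + 12·5208 = 62500, and √62500 = 250.
So n = (2 + 250) / 6 = 252/6 = 42.

42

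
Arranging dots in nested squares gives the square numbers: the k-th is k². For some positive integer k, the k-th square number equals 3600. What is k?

60

We need n² = 3600, so n = √3600 = 60.
Check: 60² = 3600. ✓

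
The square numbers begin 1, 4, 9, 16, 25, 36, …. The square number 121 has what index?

We need n² = 121, so n = √121 = 11.

11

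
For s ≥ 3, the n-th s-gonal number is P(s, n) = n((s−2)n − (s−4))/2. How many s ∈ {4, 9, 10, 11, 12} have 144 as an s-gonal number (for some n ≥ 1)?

s = 4: P(4, 12) = 144. ✓
s = 9: P(9, 6) = 111 and P(9, 7) = 154; 144 is not s-gonal.
s = 10: P(10, 6) = 126 and P(10, 7) = 175; 144 is not s-gonal.
s = 11: P(11, 6) = 141 and P(11, 7) = 196; 144 is not s-gonal.
s = 12: P(12, 5) = 105 and P(12, 6) = 156; 144 is not s-gonal.
Hits: s ∈ {4} → 1.

1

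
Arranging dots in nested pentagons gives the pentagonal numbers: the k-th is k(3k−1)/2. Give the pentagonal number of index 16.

376

The 16th pentagonal number is n(3n−1)/2 with n = 16.
16·(3·16 − 1)/2 = 16·47/2 = 376.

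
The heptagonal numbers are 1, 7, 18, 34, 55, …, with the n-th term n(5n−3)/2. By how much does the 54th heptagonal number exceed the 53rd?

Consecutive heptagonal numbers differ by 5n − 4: here 5·54 − 4 = 266.

266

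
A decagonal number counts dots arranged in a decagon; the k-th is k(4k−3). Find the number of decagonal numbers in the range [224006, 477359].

The n-th decagonal number is n(4n−3).
Smallest index with value ≥ 224006: n = 238 (giving 225862).
Largest index with value ≤ 477359: n = 345 (giving 475065).
Indices 238 through 345: 108 terms.

108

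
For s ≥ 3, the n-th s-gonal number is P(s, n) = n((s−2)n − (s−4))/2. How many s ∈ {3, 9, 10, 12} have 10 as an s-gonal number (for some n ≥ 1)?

2

s = 3: P(3, 4) = 10. ✓
s = 9: P(9, 2) = 9 and P(9, 3) = 24; 10 is not s-gonal.
s = 10: P(10, 2) = 10. ✓
s = 12: P(12, 1) = 1 and P(12, 2) = 12; 10 is not s-gonal.
Hits: s ∈ {3, 10} → 2.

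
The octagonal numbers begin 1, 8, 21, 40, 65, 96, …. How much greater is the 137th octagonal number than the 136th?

Consecutive octagonal numbers differ by 6n − 5: here 6·137 − 5 = 817.

817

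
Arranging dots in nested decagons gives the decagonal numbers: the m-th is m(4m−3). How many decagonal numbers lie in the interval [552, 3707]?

18

The n-th decagonal number is n(4n−3).
Smallest index with value ≥ 552: n = 13 (giving 637).
Largest index with value ≤ 3707: n = 30 (giving 3510).
Indices 13 through 30: 18 terms.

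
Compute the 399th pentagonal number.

238602

399·(3·399 − 1)/2 = 399·1196/2 = 399·598 = 238602.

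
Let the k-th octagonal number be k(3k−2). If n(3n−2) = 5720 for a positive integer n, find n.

Set n(3n−2) = 5720, giving 3n² − 2n − 5720 = 0.
The discriminant is 4 + 12·5720 = 68644, and √68644 = 262.
So n = (2 + 262) / 6 = 264/6 = 44.
Check: 44·(3·44 − 2) = 5720. ✓

44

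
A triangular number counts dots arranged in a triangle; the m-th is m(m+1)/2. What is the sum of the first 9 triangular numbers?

165

Σ i(i+1)/2 = (Σi² + Σi) / 2 over i = 1..9.
Σi = 45 and Σi² = 285.
(1·285 + 1·45) / 2 = 330/2 = 165.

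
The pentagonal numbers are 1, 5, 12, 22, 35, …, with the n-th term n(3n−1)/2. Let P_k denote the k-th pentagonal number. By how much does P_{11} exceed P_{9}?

11·(3·11 − 1)/2 = 176 and 9·(3·9 − 1)/2 = 117.
Difference: 176 − 117 = 59.

59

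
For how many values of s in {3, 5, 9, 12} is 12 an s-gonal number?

2

s = 3: P(3, 4) = 10 and P(3, 5) = 15; 12 is not s-gonal.
s = 5: P(5, 3) = 12. ✓
s = 9: P(9, 2) = 9 and P(9, 3) = 24; 12 is not s-gonal.
s = 12: P(12, 2) = 12. ✓
Hits: s ∈ {5, 12} → 2.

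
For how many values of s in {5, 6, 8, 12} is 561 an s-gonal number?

2

s = 5: P(5, 19) = 532 and P(5, 20) = 590; 561 is not s-gonal.
s = 6: P(6, 17) = 561. ✓
s = 8: P(8, 14) = 560 and P(8, 15) = 645; 561 is not s-gonal.
s = 12: P(12, 11) = 561. ✓
Hits: s ∈ {6, 12} → 2.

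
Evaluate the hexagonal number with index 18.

The 18th hexagonal number is n(2n−1) with n = 18.
18·(2·18 − 1) = 18·35 = 630.

630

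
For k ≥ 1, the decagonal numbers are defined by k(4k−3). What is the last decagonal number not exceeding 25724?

Solve n(4n−3) ≤ 25724 for integer n.
n = 80 gives 25360 ≤ 25724, while n = 81 gives 26001 > 25724; so the answer is 25360.

25360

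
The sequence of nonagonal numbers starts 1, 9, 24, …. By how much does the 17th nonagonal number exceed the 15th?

219

17·(7·17 − 5)/2 = 969 and 15·(7·15 − 5)/2 = 750.
Difference: 969 − 750 = 219.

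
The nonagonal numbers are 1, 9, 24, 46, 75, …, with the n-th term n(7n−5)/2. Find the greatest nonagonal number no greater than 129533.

128544

Solve n(7n−5)/2 ≤ 129533 for integer n.
n = 192 gives 128544 ≤ 129533, while n = 193 gives 129889 > 129533; so the answer is 128544.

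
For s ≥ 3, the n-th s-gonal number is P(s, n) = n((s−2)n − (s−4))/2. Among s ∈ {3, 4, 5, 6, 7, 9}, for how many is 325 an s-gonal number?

3

s = 3: P(3, 25) = 325. ✓
s = 4: P(4, 18) = 324 and P(4, 19) = 361; 325 is not s-gonal.
s = 5: P(5, 14) = 287 and P(5, 15) = 330; 325 is not s-gonal.
s = 6: P(6, 13) = 325. ✓
s = 7: P(7, 11) = 286 and P(7, 12) = 342; 325 is not s-gonal.
s = 9: P(9, 10) = 325. ✓
Hits: s ∈ {3, 6, 9} → 3.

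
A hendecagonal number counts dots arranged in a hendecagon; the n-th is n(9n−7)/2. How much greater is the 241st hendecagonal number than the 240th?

2161

Consecutive hendecagonal numbers differ by 9n − 8: here 9·241 − 8 = 2161.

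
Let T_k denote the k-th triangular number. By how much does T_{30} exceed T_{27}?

87

30·31/2 = 465 and 27·28/2 = 378.
Difference: 465 − 378 = 87.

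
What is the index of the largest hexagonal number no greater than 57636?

Solve n(2n−1) ≤ 57636 for integer n.
n = 170 gives 57630 ≤ 57636, while n = 171 gives 58311 > 57636; so the answer is index 170.

170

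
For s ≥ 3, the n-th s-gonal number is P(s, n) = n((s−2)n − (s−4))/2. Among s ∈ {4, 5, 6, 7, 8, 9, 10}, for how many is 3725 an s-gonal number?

s = 4: P(4, 61) = 3721 and P(4, 62) = 3844; 3725 is not s-gonal.
s = 5: P(5, 50) = 3725. ✓
s = 6: P(6, 43) = 3655 and P(6, 44) = 3828; 3725 is not s-gonal.
s = 7: P(7, 38) = 3553 and P(7, 39) = 3744; 3725 is not s-gonal.
s = 8: P(8, 35) = 3605 and P(8, 36) = 3816; 3725 is not s-gonal.
s = 9: P(9, 32) = 3504 and P(9, 33) = 3729; 3725 is not s-gonal.
s = 10: P(10, 30) = 3510 and P(10, 31) = 3751; 3725 is not s-gonal.
Hits: s ∈ {5} → 1.

1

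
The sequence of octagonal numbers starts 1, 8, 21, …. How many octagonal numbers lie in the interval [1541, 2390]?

The n-th octagonal number is n(3n−2).
Smallest index with value ≥ 1541: n = 23 (giving 1541).
Largest index with value ≤ 2390: n = 28 (giving 2296).
Indices 23 through 28: 6 terms.

6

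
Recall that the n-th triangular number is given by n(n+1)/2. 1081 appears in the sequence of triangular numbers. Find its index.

46

Set n(n+1)/2 = 1081, giving n² + n − 2162 = 0.
The discriminant is 1 + 8·1081 = 8649, and √8649 = 93.
So n = (-1 + 93) / 2 = 92/2 = 46.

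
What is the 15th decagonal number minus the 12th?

315

15·(4·15 − 3) = 855 and 12·(4·12 − 3) = 540.
Difference: 855 − 540 = 315.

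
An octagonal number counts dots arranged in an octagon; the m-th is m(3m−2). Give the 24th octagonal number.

The 24th octagonal number is n(3n−2) with n = 24.
24·(3·24 − 2) = 24·70 = 1680.

1680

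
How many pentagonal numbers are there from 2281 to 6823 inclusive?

The n-th pentagonal number is n(3n−1)/2.
Smallest index with value ≥ 2281: n = 40 (giving 2380).
Largest index with value ≤ 6823: n = 67 (giving 6700).
Indices 40 through 67: 28 terms.

28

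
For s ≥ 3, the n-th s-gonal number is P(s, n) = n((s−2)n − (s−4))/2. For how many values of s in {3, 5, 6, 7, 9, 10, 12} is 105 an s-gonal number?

2

s = 3: P(3, 14) = 105. ✓
s = 5: P(5, 8) = 92 and P(5, 9) = 117; 105 is not s-gonal.
s = 6: P(6, 7) = 91 and P(6, 8) = 120; 105 is not s-gonal.
s = 7: P(7, 6) = 81 and P(7, 7) = 112; 105 is not s-gonal.
s = 9: P(9, 5) = 75 and P(9, 6) = 111; 105 is not s-gonal.
s = 10: P(10, 5) = 85 and P(10, 6) = 126; 105 is not s-gonal.
s = 12: P(12, 5) = 105. ✓
Hits: s ∈ {3, 12} → 2.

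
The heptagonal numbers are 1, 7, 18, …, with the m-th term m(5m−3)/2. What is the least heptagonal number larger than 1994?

Solve n(5n−3)/2 > 1994 for integer n.
The largest n with value ≤ 1994 is 28 (since 1918 ≤ 1994 < 2059), so the first above is n = 29, value 2059.

2059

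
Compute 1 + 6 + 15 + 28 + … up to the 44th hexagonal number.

57750

Σ i(2i−1) = 2Σi² − Σi over i = 1..44.
Σi = 990 and Σi² = 29370.
2·29370 − 1·990 = 57750.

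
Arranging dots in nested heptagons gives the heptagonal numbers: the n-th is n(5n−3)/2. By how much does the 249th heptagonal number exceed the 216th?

249·(5·249 − 3)/2 = 154629 and 216·(5·216 − 3)/2 = 116316.
Difference: 154629 − 116316 = 38313.

38313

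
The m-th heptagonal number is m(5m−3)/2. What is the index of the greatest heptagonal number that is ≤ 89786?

189

Solve n(5n−3)/2 ≤ 89786 for integer n.
n = 189 gives 89019 ≤ 89786, while n = 190 gives 89965 > 89786; so the answer is index 189.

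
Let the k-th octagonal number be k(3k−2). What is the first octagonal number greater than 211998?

213333

Solve n(3n−2) > 211998 for integer n.
The largest n with value ≤ 211998 is 266 (since 211736 ≤ 211998 < 213333), so the first above is n = 267, value 213333.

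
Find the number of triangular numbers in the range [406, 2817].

The n-th triangular number is n(n+1)/2.
Smallest index with value ≥ 406: n = 28 (giving 406).
Largest index with value ≤ 2817: n = 74 (giving 2775).
Indices 28 through 74: 47 terms.

47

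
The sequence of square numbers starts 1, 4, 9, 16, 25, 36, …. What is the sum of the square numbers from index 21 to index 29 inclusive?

Σ_{i=21}^{29} i² = 8555 − 2870 = 5685.

5685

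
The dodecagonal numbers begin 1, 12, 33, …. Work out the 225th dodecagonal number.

The 225th dodecagonal number is n(5n−4) with n = 225.
225·(5·225 − 4) = 225·1121 = 252225.

252225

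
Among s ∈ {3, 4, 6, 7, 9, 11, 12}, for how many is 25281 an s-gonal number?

1

s = 3: P(3, 224) = 25200 and P(3, 225) = 25425; 25281 is not s-gonal.
s = 4: P(4, 159) = 25281. ✓
s = 6: P(6, 112) = 24976 and P(6, 113) = 25425; 25281 is not s-gonal.
s = 7: P(7, 100) = 24850 and P(7, 101) = 25351; 25281 is not s-gonal.
s = 9: P(9, 85) = 25075 and P(9, 86) = 25671; 25281 is not s-gonal.
s = 11: P(11, 75) = 25050 and P(11, 76) = 25726; 25281 is not s-gonal.
s = 12: P(12, 71) = 24921 and P(12, 72) = 25632; 25281 is not s-gonal.
Hits: s ∈ {4} → 1.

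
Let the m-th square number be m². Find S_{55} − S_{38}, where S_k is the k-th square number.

1581

55² = 3025 and 38² = 1444.
Difference: 3025 − 1444 = 1581.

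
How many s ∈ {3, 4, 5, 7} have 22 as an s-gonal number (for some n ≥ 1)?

s = 3: P(3, 6) = 21 and P(3, 7) = 28; 22 is not s-gonal.
s = 4: P(4, 4) = 16 and P(4, 5) = 25; 22 is not s-gonal.
s = 5: P(5, 4) = 22. ✓
s = 7: P(7, 3) = 18 and P(7, 4) = 34; 22 is not s-gonal.
Hits: s ∈ {5} → 1.

1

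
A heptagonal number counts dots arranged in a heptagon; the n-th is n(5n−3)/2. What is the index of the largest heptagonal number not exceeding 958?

Solve n(5n−3)/2 ≤ 958 for integer n.
n = 19 gives 874 ≤ 958, while n = 20 gives 970 > 958; so the answer is index 19.

19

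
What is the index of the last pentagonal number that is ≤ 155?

10

Solve n(3n−1)/2 ≤ 155 for integer n.
n = 10 gives 145 ≤ 155, while n = 11 gives 176 > 155; so the answer is index 10.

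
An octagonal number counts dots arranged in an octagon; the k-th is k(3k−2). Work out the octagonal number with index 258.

The 258th octagonal number is n(3n−2) with n = 258.
258·(3·258 − 2) = 258·772 = 199176.

199176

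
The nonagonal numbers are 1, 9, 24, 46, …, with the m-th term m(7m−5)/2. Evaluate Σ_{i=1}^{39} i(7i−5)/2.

69940

Σ i(7i−5)/2 = (7Σi² − 5Σi) / 2 over i = 1..39.
Σi = 780 and Σi² = 20540.
(7·20540 − 5·780) / 2 = 139880/2 = 69940.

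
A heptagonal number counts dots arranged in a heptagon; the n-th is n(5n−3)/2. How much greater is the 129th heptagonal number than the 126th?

1908

129·(5·129 − 3)/2 = 41409 and 126·(5·126 − 3)/2 = 39501.
Difference: 41409 − 39501 = 1908.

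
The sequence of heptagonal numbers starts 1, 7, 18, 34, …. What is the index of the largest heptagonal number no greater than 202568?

284

Solve n(5n−3)/2 ≤ 202568 for integer n.
n = 284 gives 201214 ≤ 202568, while n = 285 gives 202635 > 202568; so the answer is index 284.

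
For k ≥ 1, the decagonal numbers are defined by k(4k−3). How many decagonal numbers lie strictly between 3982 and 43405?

73

The n-th decagonal number is n(4n−3).
Smallest index with value > 3982: n = 32 (giving 4000).
Largest index with value < 43405: n = 104 (giving 42952).
Indices 32 through 104: 73 terms.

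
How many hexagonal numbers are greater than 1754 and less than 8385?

35

The n-th hexagonal number is n(2n−1).
Smallest index with value > 1754: n = 30 (giving 1770).
Largest index with value < 8385: n = 64 (giving 8128).
Indices 30 through 64: 35 terms.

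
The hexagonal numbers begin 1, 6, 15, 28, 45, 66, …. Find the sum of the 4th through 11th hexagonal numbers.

924

Σ i(2i−1) = 2Σi² − Σi over i = 4..11.
Σi = 66 − 6 = 60 and Σi² = 506 − 14 = 492.
2·492 − 1·60 = 924.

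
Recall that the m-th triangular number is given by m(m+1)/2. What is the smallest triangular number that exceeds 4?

6

Solve n(n+1)/2 > 4 for integer n.
The largest n with value ≤ 4 is 2 (since 3 ≤ 4 < 6), so the first above is n = 3, value 6.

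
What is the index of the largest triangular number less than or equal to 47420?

307

Solve n(n+1)/2 ≤ 47420 for integer n.
n = 307 gives 47278 ≤ 47420, while n = 308 gives 47586 > 47420; so the answer is index 307.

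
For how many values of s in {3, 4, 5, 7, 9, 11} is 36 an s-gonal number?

s = 3: P(3, 8) = 36. ✓
s = 4: P(4, 6) = 36. ✓
s = 5: P(5, 5) = 35 and P(5, 6) = 51; 36 is not s-gonal.
s = 7: P(7, 4) = 34 and P(7, 5) = 55; 36 is not s-gonal.
s = 9: P(9, 3) = 24 and P(9, 4) = 46; 36 is not s-gonal.
s = 11: P(11, 3) = 30 and P(11, 4) = 58; 36 is not s-gonal.
Hits: s ∈ {3, 4} → 2.

2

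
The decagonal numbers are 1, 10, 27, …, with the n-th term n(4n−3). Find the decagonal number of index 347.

The 347th decagonal number is n(4n−3) with n = 347.
347·(4·347 − 3) = 347·1385 = 480595.

480595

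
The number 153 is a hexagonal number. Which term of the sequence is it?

Set n(2n−1) = 153, giving 2n² − n − 153 = 0.
The discriminant is 1 + 8·153 = 1225, and √1225 = 35.
So n = (1 + 35) / 4 = 36/4 = 9.
Check: 9·(2·9 − 1) = 153. ✓

9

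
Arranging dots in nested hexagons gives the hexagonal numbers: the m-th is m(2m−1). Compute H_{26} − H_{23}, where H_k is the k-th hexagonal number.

291

26·(2·26 − 1) = 1326 and 23·(2·23 − 1) = 1035.
Difference: 1326 − 1035 = 291.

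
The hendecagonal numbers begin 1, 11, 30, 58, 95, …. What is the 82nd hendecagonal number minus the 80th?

1451

82·(9·82 − 7)/2 = 29971 and 80·(9·80 − 7)/2 = 28520.
Difference: 29971 − 28520 = 1451.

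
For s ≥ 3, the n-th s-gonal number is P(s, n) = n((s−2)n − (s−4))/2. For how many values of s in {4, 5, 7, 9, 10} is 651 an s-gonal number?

s = 4: P(4, 25) = 625 and P(4, 26) = 676; 651 is not s-gonal.
s = 5: P(5, 21) = 651. ✓
s = 7: P(7, 16) = 616 and P(7, 17) = 697; 651 is not s-gonal.
s = 9: P(9, 14) = 651. ✓
s = 10: P(10, 13) = 637 and P(10, 14) = 742; 651 is not s-gonal.
Hits: s ∈ {5, 9} → 2.

2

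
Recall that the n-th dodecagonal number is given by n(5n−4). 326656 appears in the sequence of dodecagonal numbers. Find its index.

Set n(5n−4) = 326656, giving 5n² − 4n − 326656 = 0.
So n = (4 + 2556) / 10 = 2560/10 = 256.
Check: 256·(5·256 − 4) = 326656. ✓

256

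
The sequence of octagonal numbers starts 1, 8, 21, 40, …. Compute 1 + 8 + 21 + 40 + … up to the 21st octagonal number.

9471

Σ i(3i−2) = 3Σi² − 2Σi over i = 1..21.
Σi = 231 and Σi² = 3311.
3·3311 − 2·231 = 9471.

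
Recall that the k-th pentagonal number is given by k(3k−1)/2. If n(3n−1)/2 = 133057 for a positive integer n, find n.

Set n(3n−1)/2 = 133057, giving 3n² − n − 266114 = 0.
The discriminant is 1 + 24·133057 = 3193369, and √3193369 = 1787.
So n = (1 + 1787) / 6 = 1788/6 = 298.

298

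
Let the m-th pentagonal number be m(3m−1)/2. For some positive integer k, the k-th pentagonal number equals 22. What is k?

Set n(3n−1)/2 = 22, giving 3n² − n − 44 = 0.
The discriminant is 1 + 24·22 = 529, and √529 = 23.
So n = (1 + 23) / 6 = 24/6 = 4.
Check: 4·(3·4 − 1)/2 = 22. ✓

4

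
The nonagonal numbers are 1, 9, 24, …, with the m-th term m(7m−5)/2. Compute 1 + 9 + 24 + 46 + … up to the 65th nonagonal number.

322465

Σ i(7i−5)/2 = (7Σi² − 5Σi) / 2 over i = 1..65.
Σi = 2145 and Σi² = 93665.
(7·93665 − 5·2145) / 2 = 644930/2 = 322465.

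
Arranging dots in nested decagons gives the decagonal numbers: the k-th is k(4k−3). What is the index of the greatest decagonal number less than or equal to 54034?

Solve n(4n−3) ≤ 54034 for integer n.
n = 116 gives 53476 ≤ 54034, while n = 117 gives 54405 > 54034; so the answer is index 116.

116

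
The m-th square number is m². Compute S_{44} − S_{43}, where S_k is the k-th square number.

n² − (n−1)² = 2n − 1, so 44² − 43² = 2·44 − 1 = 87.

87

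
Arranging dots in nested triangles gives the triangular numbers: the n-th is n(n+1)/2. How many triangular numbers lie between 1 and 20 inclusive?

The n-th triangular number is n(n+1)/2.
Smallest index with value ≥ 1: n = 1 (giving 1).
Largest index with value ≤ 20: n = 5 (giving 15).
Indices 1 through 5: 5 terms.

5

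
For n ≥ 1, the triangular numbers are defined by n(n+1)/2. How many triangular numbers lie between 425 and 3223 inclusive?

51

The n-th triangular number is n(n+1)/2.
Smallest index with value ≥ 425: n = 29 (giving 435).
Largest index with value ≤ 3223: n = 79 (giving 3160).
Indices 29 through 79: 51 terms.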